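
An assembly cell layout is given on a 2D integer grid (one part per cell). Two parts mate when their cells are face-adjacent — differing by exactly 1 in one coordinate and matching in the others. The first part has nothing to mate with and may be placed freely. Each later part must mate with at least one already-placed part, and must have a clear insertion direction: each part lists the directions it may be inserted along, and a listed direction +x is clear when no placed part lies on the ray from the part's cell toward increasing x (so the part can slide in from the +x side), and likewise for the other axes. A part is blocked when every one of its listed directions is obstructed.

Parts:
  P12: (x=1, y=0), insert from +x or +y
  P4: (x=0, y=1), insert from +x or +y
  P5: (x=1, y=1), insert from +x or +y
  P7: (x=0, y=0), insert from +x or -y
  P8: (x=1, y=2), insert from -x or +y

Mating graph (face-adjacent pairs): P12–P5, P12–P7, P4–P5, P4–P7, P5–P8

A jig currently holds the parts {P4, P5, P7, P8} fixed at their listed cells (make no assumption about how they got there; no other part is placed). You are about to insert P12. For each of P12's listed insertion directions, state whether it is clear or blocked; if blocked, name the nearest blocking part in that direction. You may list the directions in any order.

+x: clear; +y: blocked by P5

+x: ray from P12(1, 0) has no placed part ⇒ clear
+y: nearest on ray is P5@(1, 1) ⇒ blocked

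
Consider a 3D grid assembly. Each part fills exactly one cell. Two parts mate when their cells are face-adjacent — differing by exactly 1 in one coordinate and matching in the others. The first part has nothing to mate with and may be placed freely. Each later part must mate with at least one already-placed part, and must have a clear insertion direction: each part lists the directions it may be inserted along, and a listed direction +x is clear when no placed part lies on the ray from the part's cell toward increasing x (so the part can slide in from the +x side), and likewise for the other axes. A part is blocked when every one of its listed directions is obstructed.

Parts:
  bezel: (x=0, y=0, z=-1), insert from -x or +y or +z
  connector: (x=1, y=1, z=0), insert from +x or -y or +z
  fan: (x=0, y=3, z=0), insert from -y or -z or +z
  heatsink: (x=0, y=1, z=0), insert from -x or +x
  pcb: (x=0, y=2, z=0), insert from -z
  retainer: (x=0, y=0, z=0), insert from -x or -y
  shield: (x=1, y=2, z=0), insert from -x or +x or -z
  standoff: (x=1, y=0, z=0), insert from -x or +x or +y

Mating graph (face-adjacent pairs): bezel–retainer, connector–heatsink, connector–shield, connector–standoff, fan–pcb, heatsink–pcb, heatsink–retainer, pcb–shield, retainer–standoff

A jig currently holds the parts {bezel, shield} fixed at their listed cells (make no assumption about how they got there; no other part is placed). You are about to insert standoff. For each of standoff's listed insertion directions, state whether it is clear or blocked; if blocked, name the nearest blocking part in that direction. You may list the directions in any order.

+x: clear; +y: blocked by shield; -x: clear

-x: ray from standoff(1, 0, 0) has no placed part ⇒ clear
+x: ray from standoff(1, 0, 0) has no placed part ⇒ clear
+y: nearest on ray is shield@(1, 2, 0) ⇒ blocked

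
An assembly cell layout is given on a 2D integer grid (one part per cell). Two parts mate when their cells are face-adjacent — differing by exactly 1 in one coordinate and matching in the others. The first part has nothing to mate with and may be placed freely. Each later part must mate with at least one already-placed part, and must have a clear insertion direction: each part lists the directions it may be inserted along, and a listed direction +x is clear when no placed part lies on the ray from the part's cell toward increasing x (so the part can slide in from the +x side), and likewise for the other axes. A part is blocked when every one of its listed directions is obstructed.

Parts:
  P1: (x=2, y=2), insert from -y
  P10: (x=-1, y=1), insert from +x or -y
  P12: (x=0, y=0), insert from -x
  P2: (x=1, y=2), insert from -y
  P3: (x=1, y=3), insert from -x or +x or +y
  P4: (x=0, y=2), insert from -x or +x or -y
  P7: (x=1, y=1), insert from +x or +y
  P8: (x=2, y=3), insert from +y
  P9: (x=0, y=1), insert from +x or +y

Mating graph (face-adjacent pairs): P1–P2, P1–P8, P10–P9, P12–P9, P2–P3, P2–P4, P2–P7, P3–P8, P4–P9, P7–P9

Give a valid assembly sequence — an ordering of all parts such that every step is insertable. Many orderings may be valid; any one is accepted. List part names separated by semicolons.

1. P8@(2, 3) [+y clear] — {P8}
2. P3@(1, 3) [-x clear] — {P3, P8}
3. P2@(1, 2) [-y clear] — {P2, P3, P8}
4. P1@(2, 2) [-y clear] — {P1, P2, P3, P8}
5. P4@(0, 2) [-x clear] — {P1, P2, P3, P4, P8}
6. P9@(0, 1) [+x clear] — {P1, P2, P3, P4, P8, P9}
7. P12@(0, 0) [-x clear] — {P1, P12, P2, P3, P4, P8, P9}
8. P7@(1, 1) [+x clear] — {P1, P12, P2, P3, P4, P7, P8, P9}
9. P10@(-1, 1) [-y clear] — {P1, P10, P12, P2, P3, P4, P7, P8, P9}

P8; P3; P2; P1; P4; P9; P12; P7; P10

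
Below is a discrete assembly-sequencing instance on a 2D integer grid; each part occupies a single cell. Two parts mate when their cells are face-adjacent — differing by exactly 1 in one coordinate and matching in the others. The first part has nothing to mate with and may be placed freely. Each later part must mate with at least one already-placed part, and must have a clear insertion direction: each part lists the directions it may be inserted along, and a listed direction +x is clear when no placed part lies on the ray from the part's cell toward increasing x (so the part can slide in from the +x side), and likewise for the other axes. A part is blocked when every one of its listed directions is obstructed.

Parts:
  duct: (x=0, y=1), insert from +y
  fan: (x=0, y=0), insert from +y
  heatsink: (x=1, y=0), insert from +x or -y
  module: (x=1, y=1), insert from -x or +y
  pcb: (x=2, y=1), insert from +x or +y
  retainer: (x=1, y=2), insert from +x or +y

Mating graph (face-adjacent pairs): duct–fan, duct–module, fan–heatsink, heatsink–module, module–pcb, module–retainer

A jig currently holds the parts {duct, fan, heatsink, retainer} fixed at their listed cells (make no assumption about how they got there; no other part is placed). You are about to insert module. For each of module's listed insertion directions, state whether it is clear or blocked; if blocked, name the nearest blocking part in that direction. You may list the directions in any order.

-x: nearest on ray is duct@(0, 1) ⇒ blocked
+y: nearest on ray is retainer@(1, 2) ⇒ blocked

+y: blocked by retainer; -x: blocked by duct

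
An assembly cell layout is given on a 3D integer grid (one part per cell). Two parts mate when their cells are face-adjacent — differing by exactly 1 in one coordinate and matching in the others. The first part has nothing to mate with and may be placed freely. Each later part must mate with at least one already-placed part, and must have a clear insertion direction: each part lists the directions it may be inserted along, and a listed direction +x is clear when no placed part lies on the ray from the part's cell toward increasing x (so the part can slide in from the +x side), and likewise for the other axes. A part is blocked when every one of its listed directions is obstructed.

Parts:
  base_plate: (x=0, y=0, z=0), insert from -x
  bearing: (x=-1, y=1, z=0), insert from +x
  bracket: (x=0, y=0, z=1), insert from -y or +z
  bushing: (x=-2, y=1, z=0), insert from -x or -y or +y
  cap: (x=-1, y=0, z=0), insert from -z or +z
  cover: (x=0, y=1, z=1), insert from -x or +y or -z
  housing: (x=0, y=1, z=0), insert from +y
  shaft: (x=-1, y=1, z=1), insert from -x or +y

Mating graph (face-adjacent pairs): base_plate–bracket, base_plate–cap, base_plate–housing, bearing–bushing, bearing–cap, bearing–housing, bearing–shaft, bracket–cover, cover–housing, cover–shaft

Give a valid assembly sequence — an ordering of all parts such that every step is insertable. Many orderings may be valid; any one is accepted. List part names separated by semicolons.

1. cover@(0, 1, 1) [-x clear] — {cover}
2. bracket@(0, 0, 1) [-y clear] — {bracket, cover}
3. base_plate@(0, 0, 0) [-x clear] — {base_plate, bracket, cover}
4. cap@(-1, 0, 0) [-z clear] — {base_plate, bracket, cap, cover}
5. shaft@(-1, 1, 1) [-x clear] — {base_plate, bracket, cap, cover, shaft}
6. bearing@(-1, 1, 0) [+x clear] — {base_plate, bearing, bracket, cap, cover, shaft}
7. housing@(0, 1, 0) [+y clear] — {base_plate, bearing, bracket, cap, cover, housing, shaft}
8. bushing@(-2, 1, 0) [-x clear] — {base_plate, bearing, bracket, bushing, cap, cover, housing, shaft}

cover; bracket; base_plate; cap; shaft; bearing; housing; bushing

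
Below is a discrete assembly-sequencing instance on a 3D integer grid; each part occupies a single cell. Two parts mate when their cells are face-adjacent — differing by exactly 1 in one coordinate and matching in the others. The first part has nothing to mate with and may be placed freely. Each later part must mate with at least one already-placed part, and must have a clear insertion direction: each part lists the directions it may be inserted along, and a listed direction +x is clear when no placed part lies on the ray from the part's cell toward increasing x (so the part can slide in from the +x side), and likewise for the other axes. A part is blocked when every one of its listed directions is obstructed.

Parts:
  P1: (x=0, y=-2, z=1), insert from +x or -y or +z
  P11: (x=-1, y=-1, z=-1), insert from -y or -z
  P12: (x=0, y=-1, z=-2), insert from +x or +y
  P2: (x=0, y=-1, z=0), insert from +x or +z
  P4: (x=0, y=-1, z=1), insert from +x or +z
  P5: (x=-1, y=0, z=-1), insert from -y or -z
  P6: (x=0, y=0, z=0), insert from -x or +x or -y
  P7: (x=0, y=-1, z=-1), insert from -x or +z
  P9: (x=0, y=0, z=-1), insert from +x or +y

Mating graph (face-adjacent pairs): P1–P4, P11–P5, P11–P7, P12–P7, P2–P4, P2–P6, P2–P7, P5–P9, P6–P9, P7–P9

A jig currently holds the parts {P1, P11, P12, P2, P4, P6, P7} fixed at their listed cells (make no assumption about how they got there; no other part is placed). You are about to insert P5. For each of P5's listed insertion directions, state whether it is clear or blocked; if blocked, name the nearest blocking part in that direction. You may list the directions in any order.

-y: nearest on ray is P11@(-1, -1, -1) ⇒ blocked
-z: ray from P5(-1, 0, -1) has no placed part ⇒ clear

-y: blocked by P11; -z: clear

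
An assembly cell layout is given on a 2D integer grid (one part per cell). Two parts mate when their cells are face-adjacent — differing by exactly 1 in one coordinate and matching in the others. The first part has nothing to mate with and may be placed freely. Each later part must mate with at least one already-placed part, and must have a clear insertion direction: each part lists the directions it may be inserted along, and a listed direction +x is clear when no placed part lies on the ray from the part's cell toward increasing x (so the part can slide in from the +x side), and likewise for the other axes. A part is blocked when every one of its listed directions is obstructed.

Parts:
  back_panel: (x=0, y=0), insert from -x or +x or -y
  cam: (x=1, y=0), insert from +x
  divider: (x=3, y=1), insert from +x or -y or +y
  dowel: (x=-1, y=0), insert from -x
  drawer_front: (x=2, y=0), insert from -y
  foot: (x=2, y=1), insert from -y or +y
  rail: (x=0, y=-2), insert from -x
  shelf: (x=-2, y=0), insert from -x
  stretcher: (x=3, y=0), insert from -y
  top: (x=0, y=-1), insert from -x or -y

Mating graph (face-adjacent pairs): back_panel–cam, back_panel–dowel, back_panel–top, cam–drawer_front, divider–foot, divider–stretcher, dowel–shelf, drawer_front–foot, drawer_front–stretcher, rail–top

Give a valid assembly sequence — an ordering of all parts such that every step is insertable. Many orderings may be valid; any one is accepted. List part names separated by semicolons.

rail; top; back_panel; cam; drawer_front; foot; stretcher; divider; dowel; shelf

1. rail@(0, -2) [-x clear] — {rail}
2. top@(0, -1) [-x clear] — {rail, top}
3. back_panel@(0, 0) [-x clear] — {back_panel, rail, top}
4. cam@(1, 0) [+x clear] — {back_panel, cam, rail, top}
5. drawer_front@(2, 0) [-y clear] — {back_panel, cam, drawer_front, rail, top}
6. foot@(2, 1) [+y clear] — {back_panel, cam, drawer_front, foot, rail, top}
7. stretcher@(3, 0) [-y clear] — {back_panel, cam, drawer_front, foot, rail, stretcher, top}
8. divider@(3, 1) [+x clear] — {back_panel, cam, divider, drawer_front, foot, rail, stretcher, top}
9. dowel@(-1, 0) [-x clear] — {back_panel, cam, divider, dowel, drawer_front, foot, rail, stretcher, top}
10. shelf@(-2, 0) [-x clear] — {back_panel, cam, divider, dowel, drawer_front, foot, rail, shelf, stretcher, top}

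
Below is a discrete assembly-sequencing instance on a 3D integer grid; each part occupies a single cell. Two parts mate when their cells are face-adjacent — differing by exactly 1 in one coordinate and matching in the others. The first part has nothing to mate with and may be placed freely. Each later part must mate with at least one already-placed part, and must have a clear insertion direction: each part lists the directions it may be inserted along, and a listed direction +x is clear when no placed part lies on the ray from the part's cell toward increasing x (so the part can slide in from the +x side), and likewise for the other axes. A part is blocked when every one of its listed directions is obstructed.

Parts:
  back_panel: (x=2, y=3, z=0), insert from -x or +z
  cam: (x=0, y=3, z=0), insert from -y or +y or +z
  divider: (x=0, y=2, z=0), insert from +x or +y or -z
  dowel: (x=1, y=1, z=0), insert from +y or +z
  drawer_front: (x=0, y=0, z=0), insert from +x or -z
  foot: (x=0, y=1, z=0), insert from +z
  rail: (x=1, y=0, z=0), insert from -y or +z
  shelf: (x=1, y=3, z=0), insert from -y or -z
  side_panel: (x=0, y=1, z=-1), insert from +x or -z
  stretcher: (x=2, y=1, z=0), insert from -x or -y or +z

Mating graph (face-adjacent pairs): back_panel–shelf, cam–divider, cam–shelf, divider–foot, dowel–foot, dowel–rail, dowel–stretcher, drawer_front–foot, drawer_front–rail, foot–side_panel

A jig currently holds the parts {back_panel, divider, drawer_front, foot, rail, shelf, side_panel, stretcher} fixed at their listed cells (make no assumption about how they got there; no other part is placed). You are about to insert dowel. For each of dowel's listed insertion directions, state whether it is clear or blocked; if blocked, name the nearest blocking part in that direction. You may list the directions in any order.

+y: blocked by shelf; +z: clear

+y: nearest on ray is shelf@(1, 3, 0) ⇒ blocked
+z: ray from dowel(1, 1, 0) has no placed part ⇒ clear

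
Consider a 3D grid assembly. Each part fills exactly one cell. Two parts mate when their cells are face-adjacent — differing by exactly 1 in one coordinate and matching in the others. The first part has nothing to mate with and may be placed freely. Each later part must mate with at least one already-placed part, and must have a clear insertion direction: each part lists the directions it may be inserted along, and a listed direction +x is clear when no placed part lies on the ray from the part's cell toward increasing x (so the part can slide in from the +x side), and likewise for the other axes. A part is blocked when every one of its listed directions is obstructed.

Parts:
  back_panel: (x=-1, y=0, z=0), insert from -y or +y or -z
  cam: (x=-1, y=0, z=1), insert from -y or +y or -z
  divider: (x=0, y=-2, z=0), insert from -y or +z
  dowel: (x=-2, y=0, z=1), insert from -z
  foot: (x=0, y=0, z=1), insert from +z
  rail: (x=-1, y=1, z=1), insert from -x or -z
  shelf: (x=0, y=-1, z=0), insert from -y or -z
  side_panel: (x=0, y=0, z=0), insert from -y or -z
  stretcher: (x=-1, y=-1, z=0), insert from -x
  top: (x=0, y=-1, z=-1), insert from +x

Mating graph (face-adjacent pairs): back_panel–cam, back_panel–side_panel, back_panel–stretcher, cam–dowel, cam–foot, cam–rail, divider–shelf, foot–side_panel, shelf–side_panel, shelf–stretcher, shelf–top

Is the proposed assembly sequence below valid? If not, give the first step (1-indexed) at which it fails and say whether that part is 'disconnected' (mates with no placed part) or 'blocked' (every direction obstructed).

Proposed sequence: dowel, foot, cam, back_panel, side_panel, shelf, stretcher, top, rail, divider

Invalid at step 2 (disconnected)

1. dowel@(-2, 0, 1) [-z clear] — {dowel}
2. foot@(0, 0, 1) — no placed neighbour ⇒ disconnected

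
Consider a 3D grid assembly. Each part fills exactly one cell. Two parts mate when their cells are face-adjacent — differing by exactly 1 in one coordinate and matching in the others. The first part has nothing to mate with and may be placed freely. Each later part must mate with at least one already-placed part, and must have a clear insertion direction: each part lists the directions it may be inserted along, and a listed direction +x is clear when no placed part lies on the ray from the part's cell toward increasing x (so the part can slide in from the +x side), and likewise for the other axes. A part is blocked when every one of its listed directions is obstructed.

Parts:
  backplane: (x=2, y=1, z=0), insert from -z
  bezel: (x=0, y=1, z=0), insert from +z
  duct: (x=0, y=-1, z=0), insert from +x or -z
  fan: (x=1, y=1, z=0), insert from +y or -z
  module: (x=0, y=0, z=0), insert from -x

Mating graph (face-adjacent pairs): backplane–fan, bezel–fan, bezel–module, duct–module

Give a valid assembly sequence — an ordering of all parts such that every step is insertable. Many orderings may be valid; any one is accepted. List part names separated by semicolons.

1. module@(0, 0, 0) [-x clear] — {module}
2. duct@(0, -1, 0) [+x clear] — {duct, module}
3. bezel@(0, 1, 0) [+z clear] — {bezel, duct, module}
4. fan@(1, 1, 0) [+y clear] — {bezel, duct, fan, module}
5. backplane@(2, 1, 0) [-z clear] — {backplane, bezel, duct, fan, module}

module; duct; bezel; fan; backplane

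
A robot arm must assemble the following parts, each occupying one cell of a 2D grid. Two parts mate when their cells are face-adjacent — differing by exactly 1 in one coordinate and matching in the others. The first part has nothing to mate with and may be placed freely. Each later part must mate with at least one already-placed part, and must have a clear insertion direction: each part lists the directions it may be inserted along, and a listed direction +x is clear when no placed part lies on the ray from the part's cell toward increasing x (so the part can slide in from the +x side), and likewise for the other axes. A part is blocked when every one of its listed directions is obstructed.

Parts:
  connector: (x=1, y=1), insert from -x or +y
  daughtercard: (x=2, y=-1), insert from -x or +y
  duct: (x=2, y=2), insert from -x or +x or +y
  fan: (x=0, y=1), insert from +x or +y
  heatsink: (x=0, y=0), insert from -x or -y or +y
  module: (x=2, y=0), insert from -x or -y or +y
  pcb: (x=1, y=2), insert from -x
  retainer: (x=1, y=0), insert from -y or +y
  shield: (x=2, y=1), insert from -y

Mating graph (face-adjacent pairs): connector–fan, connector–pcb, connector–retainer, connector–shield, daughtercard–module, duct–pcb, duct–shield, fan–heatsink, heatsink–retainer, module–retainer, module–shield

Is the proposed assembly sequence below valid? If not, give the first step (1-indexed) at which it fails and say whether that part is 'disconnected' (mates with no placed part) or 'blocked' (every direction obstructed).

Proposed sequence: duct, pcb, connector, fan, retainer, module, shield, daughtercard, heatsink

Invalid at step 7 (blocked)

1. duct@(2, 2) [-x clear] — {duct}
2. pcb@(1, 2) [-x clear] — {duct, pcb}
3. connector@(1, 1) [-x clear] — {connector, duct, pcb}
4. fan@(0, 1) [+y clear] — {connector, duct, fan, pcb}
5. retainer@(1, 0) [-y clear] — {connector, duct, fan, pcb, retainer}
6. module@(2, 0) [-y clear] — {connector, duct, fan, module, pcb, retainer}
7. shield@(2, 1) — -y all obstructed ⇒ blocked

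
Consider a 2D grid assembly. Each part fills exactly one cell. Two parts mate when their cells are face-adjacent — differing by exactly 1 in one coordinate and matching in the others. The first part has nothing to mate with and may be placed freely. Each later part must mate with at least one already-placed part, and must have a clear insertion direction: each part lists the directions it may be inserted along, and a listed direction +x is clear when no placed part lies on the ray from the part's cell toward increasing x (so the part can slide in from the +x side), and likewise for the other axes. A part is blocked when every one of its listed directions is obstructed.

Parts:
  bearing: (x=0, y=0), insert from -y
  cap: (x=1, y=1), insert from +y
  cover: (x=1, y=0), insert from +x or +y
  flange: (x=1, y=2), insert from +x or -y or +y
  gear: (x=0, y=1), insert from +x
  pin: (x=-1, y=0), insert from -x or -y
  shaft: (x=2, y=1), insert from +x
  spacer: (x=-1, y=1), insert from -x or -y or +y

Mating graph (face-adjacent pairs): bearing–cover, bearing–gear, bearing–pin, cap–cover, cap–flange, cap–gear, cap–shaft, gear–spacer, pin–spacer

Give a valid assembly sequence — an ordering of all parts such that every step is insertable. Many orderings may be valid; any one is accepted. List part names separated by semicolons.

cover; bearing; gear; spacer; cap; shaft; flange; pin

1. cover@(1, 0) [+x clear] — {cover}
2. bearing@(0, 0) [-y clear] — {bearing, cover}
3. gear@(0, 1) [+x clear] — {bearing, cover, gear}
4. spacer@(-1, 1) [-x clear] — {bearing, cover, gear, spacer}
5. cap@(1, 1) [+y clear] — {bearing, cap, cover, gear, spacer}
6. shaft@(2, 1) [+x clear] — {bearing, cap, cover, gear, shaft, spacer}
7. flange@(1, 2) [+x clear] — {bearing, cap, cover, flange, gear, shaft, spacer}
8. pin@(-1, 0) [-x clear] — {bearing, cap, cover, flange, gear, pin, shaft, spacer}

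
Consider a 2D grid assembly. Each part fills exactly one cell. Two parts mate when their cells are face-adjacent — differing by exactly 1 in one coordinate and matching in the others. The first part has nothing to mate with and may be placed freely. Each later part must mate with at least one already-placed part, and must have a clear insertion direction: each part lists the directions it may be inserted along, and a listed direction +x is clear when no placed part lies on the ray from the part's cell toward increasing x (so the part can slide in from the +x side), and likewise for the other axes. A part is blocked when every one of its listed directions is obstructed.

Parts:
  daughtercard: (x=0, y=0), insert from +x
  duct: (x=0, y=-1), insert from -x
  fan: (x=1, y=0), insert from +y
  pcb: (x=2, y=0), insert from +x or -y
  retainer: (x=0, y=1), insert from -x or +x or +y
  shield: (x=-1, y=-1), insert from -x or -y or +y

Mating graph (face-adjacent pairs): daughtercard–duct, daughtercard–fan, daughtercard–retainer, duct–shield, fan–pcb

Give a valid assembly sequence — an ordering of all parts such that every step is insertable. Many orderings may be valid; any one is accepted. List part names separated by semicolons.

retainer; daughtercard; fan; duct; shield; pcb

1. retainer@(0, 1) [-x clear] — {retainer}
2. daughtercard@(0, 0) [+x clear] — {daughtercard, retainer}
3. fan@(1, 0) [+y clear] — {daughtercard, fan, retainer}
4. duct@(0, -1) [-x clear] — {daughtercard, duct, fan, retainer}
5. shield@(-1, -1) [-x clear] — {daughtercard, duct, fan, retainer, shield}
6. pcb@(2, 0) [+x clear] — {daughtercard, duct, fan, pcb, retainer, shield}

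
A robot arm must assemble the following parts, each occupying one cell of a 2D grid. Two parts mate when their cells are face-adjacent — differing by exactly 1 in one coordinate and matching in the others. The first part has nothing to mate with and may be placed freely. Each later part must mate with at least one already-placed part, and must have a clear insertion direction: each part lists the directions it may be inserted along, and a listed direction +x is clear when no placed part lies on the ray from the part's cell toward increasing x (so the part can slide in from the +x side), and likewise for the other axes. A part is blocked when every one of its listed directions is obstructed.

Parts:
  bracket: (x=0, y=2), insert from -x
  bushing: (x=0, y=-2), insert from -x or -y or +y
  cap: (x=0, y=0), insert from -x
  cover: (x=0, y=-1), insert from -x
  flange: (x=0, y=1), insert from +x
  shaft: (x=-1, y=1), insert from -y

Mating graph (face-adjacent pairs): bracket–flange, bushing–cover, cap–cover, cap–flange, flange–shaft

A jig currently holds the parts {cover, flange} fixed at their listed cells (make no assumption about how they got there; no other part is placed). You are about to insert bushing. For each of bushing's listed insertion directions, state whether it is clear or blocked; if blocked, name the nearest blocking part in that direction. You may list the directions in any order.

+y: blocked by cover; -x: clear; -y: clear

-x: ray from bushing(0, -2) has no placed part ⇒ clear
-y: ray from bushing(0, -2) has no placed part ⇒ clear
+y: nearest on ray is cover@(0, -1) ⇒ blocked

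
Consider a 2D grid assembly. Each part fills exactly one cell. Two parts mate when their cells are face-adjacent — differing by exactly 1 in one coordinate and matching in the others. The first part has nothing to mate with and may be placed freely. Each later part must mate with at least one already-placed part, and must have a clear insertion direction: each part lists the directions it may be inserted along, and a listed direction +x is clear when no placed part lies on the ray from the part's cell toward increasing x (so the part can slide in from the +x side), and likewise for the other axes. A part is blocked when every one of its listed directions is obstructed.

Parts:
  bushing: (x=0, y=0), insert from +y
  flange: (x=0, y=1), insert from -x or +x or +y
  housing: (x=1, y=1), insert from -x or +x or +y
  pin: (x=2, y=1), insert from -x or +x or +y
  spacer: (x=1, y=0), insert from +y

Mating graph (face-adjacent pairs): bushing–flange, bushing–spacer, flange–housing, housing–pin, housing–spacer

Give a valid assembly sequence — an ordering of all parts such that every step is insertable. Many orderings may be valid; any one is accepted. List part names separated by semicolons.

1. bushing@(0, 0) [+y clear] — {bushing}
2. flange@(0, 1) [-x clear] — {bushing, flange}
3. spacer@(1, 0) [+y clear] — {bushing, flange, spacer}
4. housing@(1, 1) [+x clear] — {bushing, flange, housing, spacer}
5. pin@(2, 1) [+x clear] — {bushing, flange, housing, pin, spacer}

bushing; flange; spacer; housing; pin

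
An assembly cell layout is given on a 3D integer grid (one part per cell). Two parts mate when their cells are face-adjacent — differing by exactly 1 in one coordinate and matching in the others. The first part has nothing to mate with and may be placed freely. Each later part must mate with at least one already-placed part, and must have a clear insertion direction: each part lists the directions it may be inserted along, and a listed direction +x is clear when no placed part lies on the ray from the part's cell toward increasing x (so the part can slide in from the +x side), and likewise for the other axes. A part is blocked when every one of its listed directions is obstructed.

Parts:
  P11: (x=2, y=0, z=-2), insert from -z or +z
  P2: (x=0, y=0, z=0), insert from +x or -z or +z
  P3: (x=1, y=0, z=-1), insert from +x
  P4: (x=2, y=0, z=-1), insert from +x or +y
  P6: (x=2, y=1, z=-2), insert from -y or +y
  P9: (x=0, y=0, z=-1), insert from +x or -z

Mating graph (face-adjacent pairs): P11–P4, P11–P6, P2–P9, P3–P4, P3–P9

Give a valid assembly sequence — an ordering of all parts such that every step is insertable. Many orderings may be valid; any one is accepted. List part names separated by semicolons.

1. P2@(0, 0, 0) [+x clear] — {P2}
2. P9@(0, 0, -1) [+x clear] — {P2, P9}
3. P3@(1, 0, -1) [+x clear] — {P2, P3, P9}
4. P4@(2, 0, -1) [+x clear] — {P2, P3, P4, P9}
5. P11@(2, 0, -2) [-z clear] — {P11, P2, P3, P4, P9}
6. P6@(2, 1, -2) [+y clear] — {P11, P2, P3, P4, P6, P9}

P2; P9; P3; P4; P11; P6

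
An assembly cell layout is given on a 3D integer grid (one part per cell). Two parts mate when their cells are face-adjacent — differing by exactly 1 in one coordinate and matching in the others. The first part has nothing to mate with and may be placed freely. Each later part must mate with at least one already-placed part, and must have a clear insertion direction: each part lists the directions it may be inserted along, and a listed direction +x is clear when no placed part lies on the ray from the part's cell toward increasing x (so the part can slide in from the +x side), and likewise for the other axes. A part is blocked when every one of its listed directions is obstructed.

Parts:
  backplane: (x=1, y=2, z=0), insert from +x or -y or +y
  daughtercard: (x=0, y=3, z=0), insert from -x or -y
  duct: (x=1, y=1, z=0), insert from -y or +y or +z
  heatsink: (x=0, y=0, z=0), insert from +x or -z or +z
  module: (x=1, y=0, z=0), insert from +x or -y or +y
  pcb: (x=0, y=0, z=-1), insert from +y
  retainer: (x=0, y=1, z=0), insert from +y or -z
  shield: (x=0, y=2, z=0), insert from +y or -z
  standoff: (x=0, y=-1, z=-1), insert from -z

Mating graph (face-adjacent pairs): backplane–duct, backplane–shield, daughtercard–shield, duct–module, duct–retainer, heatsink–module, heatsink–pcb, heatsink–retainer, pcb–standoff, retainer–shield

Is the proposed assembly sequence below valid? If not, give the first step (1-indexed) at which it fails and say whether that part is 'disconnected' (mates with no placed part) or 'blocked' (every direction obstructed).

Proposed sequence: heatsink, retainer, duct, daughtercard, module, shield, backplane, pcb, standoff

1. heatsink@(0, 0, 0) [+x clear] — {heatsink}
2. retainer@(0, 1, 0) [+y clear] — {heatsink, retainer}
3. duct@(1, 1, 0) [-y clear] — {duct, heatsink, retainer}
4. daughtercard@(0, 3, 0) — no placed neighbour ⇒ disconnected

Invalid at step 4 (disconnected)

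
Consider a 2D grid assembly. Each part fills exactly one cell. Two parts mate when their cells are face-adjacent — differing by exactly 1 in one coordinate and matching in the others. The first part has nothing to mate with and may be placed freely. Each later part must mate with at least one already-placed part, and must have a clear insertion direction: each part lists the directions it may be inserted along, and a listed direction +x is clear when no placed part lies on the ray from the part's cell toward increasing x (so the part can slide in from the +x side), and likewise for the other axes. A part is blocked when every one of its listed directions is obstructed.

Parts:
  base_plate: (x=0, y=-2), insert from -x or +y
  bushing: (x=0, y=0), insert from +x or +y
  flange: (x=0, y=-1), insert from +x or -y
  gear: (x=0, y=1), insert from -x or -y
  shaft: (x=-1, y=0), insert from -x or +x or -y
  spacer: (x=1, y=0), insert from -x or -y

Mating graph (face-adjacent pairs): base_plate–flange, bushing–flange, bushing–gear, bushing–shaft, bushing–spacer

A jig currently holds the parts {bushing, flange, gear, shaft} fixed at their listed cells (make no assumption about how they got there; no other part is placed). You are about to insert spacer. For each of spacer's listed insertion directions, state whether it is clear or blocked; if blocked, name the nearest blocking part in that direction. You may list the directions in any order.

-x: blocked by bushing; -y: clear

-x: nearest on ray is bushing@(0, 0) ⇒ blocked
-y: ray from spacer(1, 0) has no placed part ⇒ clear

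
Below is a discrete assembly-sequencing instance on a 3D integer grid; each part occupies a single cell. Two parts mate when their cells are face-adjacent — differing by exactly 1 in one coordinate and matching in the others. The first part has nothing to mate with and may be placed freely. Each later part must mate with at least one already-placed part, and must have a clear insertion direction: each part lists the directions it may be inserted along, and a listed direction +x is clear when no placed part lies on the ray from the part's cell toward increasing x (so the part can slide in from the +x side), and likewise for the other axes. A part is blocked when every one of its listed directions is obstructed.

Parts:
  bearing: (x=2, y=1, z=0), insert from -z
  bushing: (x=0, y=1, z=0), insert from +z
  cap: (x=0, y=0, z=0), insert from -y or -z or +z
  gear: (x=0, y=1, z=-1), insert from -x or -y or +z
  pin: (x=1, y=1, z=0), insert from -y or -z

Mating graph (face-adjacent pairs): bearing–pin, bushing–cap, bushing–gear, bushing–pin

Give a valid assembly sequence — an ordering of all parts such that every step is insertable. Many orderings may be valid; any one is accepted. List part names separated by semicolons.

1. gear@(0, 1, -1) [-x clear] — {gear}
2. bushing@(0, 1, 0) [+z clear] — {bushing, gear}
3. cap@(0, 0, 0) [-y clear] — {bushing, cap, gear}
4. pin@(1, 1, 0) [-y clear] — {bushing, cap, gear, pin}
5. bearing@(2, 1, 0) [-z clear] — {bearing, bushing, cap, gear, pin}

gear; bushing; cap; pin; bearing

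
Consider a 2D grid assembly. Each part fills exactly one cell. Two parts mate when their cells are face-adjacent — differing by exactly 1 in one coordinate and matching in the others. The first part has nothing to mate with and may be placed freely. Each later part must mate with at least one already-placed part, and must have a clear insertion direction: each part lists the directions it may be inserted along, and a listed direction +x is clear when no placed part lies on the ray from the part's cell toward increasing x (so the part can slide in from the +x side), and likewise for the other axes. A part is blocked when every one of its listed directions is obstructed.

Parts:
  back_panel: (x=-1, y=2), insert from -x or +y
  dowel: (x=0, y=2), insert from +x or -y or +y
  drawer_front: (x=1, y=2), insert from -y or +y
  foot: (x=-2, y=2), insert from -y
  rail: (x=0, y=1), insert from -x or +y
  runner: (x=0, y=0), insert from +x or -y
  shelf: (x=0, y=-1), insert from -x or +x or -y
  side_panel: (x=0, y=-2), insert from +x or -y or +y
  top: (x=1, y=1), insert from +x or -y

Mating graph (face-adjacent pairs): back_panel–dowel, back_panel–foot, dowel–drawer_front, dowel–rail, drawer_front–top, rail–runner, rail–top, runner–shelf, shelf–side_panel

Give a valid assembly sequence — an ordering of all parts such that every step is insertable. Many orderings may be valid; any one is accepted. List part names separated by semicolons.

foot; back_panel; dowel; drawer_front; rail; runner; shelf; side_panel; top

1. foot@(-2, 2) [-y clear] — {foot}
2. back_panel@(-1, 2) [+y clear] — {back_panel, foot}
3. dowel@(0, 2) [+x clear] — {back_panel, dowel, foot}
4. drawer_front@(1, 2) [-y clear] — {back_panel, dowel, drawer_front, foot}
5. rail@(0, 1) [-x clear] — {back_panel, dowel, drawer_front, foot, rail}
6. runner@(0, 0) [+x clear] — {back_panel, dowel, drawer_front, foot, rail, runner}
7. shelf@(0, -1) [-x clear] — {back_panel, dowel, drawer_front, foot, rail, runner, shelf}
8. side_panel@(0, -2) [+x clear] — {back_panel, dowel, drawer_front, foot, rail, runner, shelf, side_panel}
9. top@(1, 1) [+x clear] — {back_panel, dowel, drawer_front, foot, rail, runner, shelf, side_panel, top}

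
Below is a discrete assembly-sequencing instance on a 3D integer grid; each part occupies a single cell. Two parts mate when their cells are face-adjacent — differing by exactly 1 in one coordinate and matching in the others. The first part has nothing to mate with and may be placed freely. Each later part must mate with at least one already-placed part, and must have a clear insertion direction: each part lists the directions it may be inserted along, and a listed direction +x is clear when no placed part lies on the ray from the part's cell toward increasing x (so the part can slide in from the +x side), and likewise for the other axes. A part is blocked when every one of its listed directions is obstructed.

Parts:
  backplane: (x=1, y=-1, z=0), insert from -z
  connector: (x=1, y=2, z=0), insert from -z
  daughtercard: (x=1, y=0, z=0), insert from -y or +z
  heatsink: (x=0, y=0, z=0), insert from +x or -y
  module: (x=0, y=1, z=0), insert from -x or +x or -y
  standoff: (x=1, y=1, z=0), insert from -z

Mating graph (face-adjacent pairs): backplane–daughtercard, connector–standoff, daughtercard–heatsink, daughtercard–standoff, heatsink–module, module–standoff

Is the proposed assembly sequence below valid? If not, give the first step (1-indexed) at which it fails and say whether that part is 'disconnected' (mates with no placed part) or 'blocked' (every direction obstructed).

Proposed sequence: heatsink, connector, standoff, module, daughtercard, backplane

Invalid at step 2 (disconnected)

1. heatsink@(0, 0, 0) [+x clear] — {heatsink}
2. connector@(1, 2, 0) — no placed neighbour ⇒ disconnected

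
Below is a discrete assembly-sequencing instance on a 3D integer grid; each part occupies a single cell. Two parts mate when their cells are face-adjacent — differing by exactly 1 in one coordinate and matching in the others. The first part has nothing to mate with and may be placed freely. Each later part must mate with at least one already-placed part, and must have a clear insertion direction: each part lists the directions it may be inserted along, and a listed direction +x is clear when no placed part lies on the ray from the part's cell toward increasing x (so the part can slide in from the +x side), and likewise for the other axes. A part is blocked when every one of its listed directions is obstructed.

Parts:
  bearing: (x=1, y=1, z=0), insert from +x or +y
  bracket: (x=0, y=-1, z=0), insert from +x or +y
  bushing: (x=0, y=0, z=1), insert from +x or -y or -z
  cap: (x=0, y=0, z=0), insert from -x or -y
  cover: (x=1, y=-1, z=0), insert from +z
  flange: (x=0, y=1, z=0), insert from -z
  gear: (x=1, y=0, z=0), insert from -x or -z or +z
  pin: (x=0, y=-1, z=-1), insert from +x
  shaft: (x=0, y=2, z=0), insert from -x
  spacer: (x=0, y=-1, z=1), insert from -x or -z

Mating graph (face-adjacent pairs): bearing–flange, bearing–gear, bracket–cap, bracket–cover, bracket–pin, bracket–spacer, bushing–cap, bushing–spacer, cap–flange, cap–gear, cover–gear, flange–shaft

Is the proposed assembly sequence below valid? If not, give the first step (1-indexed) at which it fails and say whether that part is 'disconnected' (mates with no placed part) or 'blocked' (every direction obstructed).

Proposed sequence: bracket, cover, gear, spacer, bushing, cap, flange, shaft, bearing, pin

Valid

1. bracket@(0, -1, 0) [+x clear] — {bracket}
2. cover@(1, -1, 0) [+z clear] — {bracket, cover}
3. gear@(1, 0, 0) [-x clear] — {bracket, cover, gear}
4. spacer@(0, -1, 1) [-x clear] — {bracket, cover, gear, spacer}
5. bushing@(0, 0, 1) [+x clear] — {bracket, bushing, cover, gear, spacer}
6. cap@(0, 0, 0) [-x clear] — {bracket, bushing, cap, cover, gear, spacer}
7. flange@(0, 1, 0) [-z clear] — {bracket, bushing, cap, cover, flange, gear, spacer}
8. shaft@(0, 2, 0) [-x clear] — {bracket, bushing, cap, cover, flange, gear, shaft, spacer}
9. bearing@(1, 1, 0) [+x clear] — {bearing, bracket, bushing, cap, cover, flange, gear, shaft, spacer}
10. pin@(0, -1, -1) [+x clear] — {bearing, bracket, bushing, cap, cover, flange, gear, pin, shaft, spacer}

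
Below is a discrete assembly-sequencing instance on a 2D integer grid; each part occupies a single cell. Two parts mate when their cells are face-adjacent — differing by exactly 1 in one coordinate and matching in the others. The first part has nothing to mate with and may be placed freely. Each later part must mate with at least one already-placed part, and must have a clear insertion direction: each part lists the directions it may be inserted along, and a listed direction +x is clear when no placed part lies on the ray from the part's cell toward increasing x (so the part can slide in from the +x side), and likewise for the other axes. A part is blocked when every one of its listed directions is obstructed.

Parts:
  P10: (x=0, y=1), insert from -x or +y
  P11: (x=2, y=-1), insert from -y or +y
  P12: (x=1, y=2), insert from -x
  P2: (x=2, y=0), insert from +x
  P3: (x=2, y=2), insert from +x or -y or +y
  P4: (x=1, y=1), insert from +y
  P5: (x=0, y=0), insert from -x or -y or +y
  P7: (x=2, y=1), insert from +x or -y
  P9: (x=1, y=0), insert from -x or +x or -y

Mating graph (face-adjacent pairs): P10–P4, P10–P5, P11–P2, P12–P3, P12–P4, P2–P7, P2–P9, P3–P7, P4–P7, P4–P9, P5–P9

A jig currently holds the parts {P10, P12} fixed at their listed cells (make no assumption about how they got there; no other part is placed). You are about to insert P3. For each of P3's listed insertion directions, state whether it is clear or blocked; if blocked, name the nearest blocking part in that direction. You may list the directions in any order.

+x: clear; +y: clear; -y: clear

+x: ray from P3(2, 2) has no placed part ⇒ clear
-y: ray from P3(2, 2) has no placed part ⇒ clear
+y: ray from P3(2, 2) has no placed part ⇒ clear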